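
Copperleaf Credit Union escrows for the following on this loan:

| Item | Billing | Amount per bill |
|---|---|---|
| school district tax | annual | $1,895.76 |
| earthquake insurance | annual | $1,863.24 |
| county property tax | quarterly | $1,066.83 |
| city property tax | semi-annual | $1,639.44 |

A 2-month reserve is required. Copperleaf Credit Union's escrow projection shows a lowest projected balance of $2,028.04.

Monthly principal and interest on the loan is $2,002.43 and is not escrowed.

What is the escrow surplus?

School district tax — $1,895.76
Earthquake insurance — $1,863.24
County property tax — $1,066.83 × 4 = $4,267.32
City property tax — $1,639.44 × 2 = $3,278.88
Annual escrow total = $1,895.76 + $1,863.24 + $4,267.32 + $3,278.88 = $11,305.20
Monthly escrow = $11,305.20 / 12 = $942.10
Cushion = 2 × $942.10 = $1,884.20
Surplus = $2,028.04 − $1,884.20 = $143.84

$143.84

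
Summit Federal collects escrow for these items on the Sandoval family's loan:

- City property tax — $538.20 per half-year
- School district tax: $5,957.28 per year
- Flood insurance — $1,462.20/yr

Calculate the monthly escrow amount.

$707.99

City property tax — $538.20 × 2 = $1,076.40 annually
School district tax — $5,957.28 annually
Flood insurance — $1,462.20 annually
Yearly total = $8,495.88
Monthly = $8,495.88 ÷ 12 = $707.99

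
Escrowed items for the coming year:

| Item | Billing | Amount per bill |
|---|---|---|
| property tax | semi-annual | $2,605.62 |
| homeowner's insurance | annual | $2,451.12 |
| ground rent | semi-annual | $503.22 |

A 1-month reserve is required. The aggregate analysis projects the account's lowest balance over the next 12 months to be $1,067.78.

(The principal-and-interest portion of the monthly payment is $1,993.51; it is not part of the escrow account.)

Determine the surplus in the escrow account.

$345.38

Property tax: $2,605.62 × 2 = $5,211.24 annually
Homeowner's insurance: $2,451.12 annually
Ground rent: $503.22 × 2 = $1,006.44 annually
Annual escrow total = $5,211.24 + $2,451.12 + $1,006.44 = $8,668.80
Monthly escrow = $8,668.80 ÷ 12 = $722.40
Cushion = 1 × $722.40 = $722.40
Excess over cushion: $1,067.78 − $722.40 = $345.38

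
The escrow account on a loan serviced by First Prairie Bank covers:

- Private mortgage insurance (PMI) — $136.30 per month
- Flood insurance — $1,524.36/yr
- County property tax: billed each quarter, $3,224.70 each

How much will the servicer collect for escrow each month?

$1,338.23

Private mortgage insurance (PMI): $136.30 × 12 = $1,635.60/yr
Flood insurance: $1,524.36/yr
County property tax: $3,224.70 × 4 = $12,898.80/yr
Total annual escrow = $16,058.76
Monthly = $16,058.76 / 12 = $1,338.23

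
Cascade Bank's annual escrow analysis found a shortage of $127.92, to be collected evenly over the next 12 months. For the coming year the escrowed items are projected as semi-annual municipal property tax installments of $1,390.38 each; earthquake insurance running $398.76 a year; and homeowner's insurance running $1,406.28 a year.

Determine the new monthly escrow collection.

Municipal property tax = $1,390.38 × 2 = $2,780.76/yr
Earthquake insurance = $398.76/yr
Homeowner's insurance = $1,406.28/yr
Yearly total = $4,585.80
Monthly escrow = $4,585.80 ÷ 12 = $382.15
Shortage per month = $127.92 ÷ 12 = $10.66
New monthly escrow = $382.15 + $10.66 = $392.81

$392.81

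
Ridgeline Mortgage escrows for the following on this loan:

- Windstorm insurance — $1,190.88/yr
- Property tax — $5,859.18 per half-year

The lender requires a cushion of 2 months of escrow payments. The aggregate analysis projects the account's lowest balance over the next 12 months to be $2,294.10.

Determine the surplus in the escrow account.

Windstorm insurance: $1,190.88 annually
Property tax: $5,859.18 × 2 = $11,718.36 annually
Annual escrow total = $1,190.88 + $11,718.36 = $12,909.24
Monthly escrow = $12,909.24 ÷ 12 = $1,075.77
Required reserve = 2 × $1,075.77 = $2,151.54
Surplus = $2,294.10 − $2,151.54 = $142.56

$142.56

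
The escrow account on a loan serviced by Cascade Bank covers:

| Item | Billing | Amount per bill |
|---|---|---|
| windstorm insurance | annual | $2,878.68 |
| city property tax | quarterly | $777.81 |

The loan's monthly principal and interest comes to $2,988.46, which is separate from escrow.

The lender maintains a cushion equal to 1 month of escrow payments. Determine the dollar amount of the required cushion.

$499.16

Windstorm insurance: $2,878.68 per year
City property tax: $777.81 × 4 = $3,111.24 per year
Total annual escrow = $2,878.68 + $3,111.24 = $5,989.92
Per month = $5,989.92 / 12 = $499.16
Reserve = 1 × $499.16 = $499.16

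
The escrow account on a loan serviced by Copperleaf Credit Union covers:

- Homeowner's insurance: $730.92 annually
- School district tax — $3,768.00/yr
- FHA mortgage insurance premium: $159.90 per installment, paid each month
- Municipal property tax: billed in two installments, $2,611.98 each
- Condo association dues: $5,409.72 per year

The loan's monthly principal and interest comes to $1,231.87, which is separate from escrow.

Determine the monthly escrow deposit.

$1,420.95

Homeowner's insurance = $730.92/yr
School district tax = $3,768.00/yr
FHA mortgage insurance premium = $159.90 × 12 = $1,918.80/yr
Municipal property tax = $2,611.98 × 2 = $5,223.96/yr
Condo association dues = $5,409.72/yr
Total annual escrow = $730.92 + $3,768.00 + $1,918.80 + $5,223.96 + $5,409.72 = $17,051.40
Per month = $17,051.40 / 12 = $1,420.95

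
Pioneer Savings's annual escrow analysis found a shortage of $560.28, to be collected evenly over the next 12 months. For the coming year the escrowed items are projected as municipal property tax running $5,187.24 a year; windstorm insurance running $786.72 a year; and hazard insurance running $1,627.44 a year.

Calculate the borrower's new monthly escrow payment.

$680.14

Municipal property tax = $5,187.24 annually
Windstorm insurance = $786.72 annually
Hazard insurance = $1,627.44 annually
Annual escrow total = $5,187.24 + $786.72 + $1,627.44 = $7,601.40
Monthly escrow = $7,601.40 / 12 = $633.45
Shortage per month = $560.28 / 12 = $46.69
New monthly escrow = $633.45 + $46.69 = $680.14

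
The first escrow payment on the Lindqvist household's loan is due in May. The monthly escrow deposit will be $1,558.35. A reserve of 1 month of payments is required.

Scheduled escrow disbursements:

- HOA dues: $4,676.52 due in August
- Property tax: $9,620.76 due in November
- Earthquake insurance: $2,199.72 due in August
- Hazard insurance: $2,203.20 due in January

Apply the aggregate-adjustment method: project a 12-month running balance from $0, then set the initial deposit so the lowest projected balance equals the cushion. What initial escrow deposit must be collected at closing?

Cushion = 1 × $1,558.35 = $1,558.35
Trial balance (start $0, +$1,558.35 each month, − disbursements):
  May: +$1,558.35 → $1,558.35
  Jun: +$1,558.35 → $3,116.70
  Jul: +$1,558.35 → $4,675.05
  Aug: +$1,558.35 − $6,876.24 → -$642.84
  Sep: +$1,558.35 → $915.51
  Oct: +$1,558.35 → $2,473.86
  Nov: +$1,558.35 − $9,620.76 → -$5,588.55
  Dec: +$1,558.35 → -$4,030.20
  Jan: +$1,558.35 − $2,203.20 → -$4,675.05
  Feb: +$1,558.35 → -$3,116.70
  Mar: +$1,558.35 → -$1,558.35
  Apr: +$1,558.35 → $0.00
Lowest trial balance = -$5,588.55 (Nov)
Initial deposit = cushion − low point = $1,558.35 − (-$5,588.55) = $7,146.90

$7,146.90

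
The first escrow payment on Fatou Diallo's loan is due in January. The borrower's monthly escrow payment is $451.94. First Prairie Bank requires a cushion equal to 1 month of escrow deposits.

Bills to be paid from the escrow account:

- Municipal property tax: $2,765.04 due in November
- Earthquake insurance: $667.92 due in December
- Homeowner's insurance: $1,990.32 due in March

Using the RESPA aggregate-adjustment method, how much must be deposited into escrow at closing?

Cushion = 1 × $451.94 = $451.94
Trial balance (start $0, +$451.94 each month, − disbursements):
  Jan: +$451.94 → $451.94
  Feb: +$451.94 → $903.88
  Mar: +$451.94 − $1,990.32 → -$634.50
  Apr: +$451.94 → -$182.56
  May: +$451.94 → $269.38
  Jun: +$451.94 → $721.32
  Jul: +$451.94 → $1,173.26
  Aug: +$451.94 → $1,625.20
  Sep: +$451.94 → $2,077.14
  Oct: +$451.94 → $2,529.08
  Nov: +$451.94 − $2,765.04 → $215.98
  Dec: +$451.94 − $667.92 → $0.00
Lowest trial balance = -$634.50 (Mar)
Initial deposit = cushion − low point = $451.94 − (-$634.50) = $1,086.44

$1,086.44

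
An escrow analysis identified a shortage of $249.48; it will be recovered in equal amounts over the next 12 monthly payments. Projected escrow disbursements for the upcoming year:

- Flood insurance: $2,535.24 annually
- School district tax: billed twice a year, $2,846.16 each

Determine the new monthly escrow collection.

Flood insurance: $2,535.24
School district tax: $2,846.16 × 2 = $5,692.32
Total annual escrow = $2,535.24 + $5,692.32 = $8,227.56
Base monthly escrow = $8,227.56 ÷ 12 = $685.63
Monthly shortage recovery: $249.48 / 12 = $20.79
Adjusted monthly = $685.63 + $20.79 = $706.42

$706.42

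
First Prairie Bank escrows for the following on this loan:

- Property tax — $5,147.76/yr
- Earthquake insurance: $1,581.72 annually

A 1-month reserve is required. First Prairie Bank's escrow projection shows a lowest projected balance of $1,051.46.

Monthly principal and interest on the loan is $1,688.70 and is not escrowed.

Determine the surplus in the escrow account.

$490.67

Property tax = $5,147.76
Earthquake insurance = $1,581.72
Yearly total = $5,147.76 + $1,581.72 = $6,729.48
Monthly escrow = $6,729.48 ÷ 12 = $560.79
Required reserve = 1 × $560.79 = $560.79
Surplus = $1,051.46 − $560.79 = $490.67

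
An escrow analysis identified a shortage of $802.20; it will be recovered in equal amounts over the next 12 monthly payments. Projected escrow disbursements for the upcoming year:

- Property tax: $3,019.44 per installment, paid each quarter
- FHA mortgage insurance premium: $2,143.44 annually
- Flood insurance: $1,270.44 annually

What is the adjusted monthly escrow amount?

$1,357.82

Property tax = $3,019.44 × 4 = $12,077.76 annually
FHA mortgage insurance premium = $2,143.44 annually
Flood insurance = $1,270.44 annually
Annual escrow total = $15,491.64
Per month = $15,491.64 ÷ 12 = $1,290.97
Shortage per month = $802.20 ÷ 12 = $66.85
Adjusted monthly = $1,290.97 + $66.85 = $1,357.82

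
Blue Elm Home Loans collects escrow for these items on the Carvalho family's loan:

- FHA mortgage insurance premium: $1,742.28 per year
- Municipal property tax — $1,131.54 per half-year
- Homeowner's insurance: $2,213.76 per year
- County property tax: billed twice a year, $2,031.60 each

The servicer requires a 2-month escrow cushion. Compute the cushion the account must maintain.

FHA mortgage insurance premium — $1,742.28
Municipal property tax — $1,131.54 × 2 = $2,263.08
Homeowner's insurance — $2,213.76
County property tax — $2,031.60 × 2 = $4,063.20
Yearly total = $10,282.32
Monthly escrow = $10,282.32 / 12 = $856.86
Reserve = 2 × $856.86 = $1,713.72

$1,713.72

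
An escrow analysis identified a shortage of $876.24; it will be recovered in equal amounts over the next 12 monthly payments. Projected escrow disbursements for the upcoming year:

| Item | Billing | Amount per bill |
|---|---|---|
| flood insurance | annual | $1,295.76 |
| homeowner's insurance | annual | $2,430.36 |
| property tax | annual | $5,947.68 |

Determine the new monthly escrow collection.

Flood insurance — $1,295.76 annually
Homeowner's insurance — $2,430.36 annually
Property tax — $5,947.68 annually
Combined annual = $1,295.76 + $2,430.36 + $5,947.68 = $9,673.80
Monthly = $9,673.80 ÷ 12 = $806.15
Shortage spread = $876.24 ÷ 12 = $73.02/mo
Adjusted monthly = $806.15 + $73.02 = $879.17

$879.17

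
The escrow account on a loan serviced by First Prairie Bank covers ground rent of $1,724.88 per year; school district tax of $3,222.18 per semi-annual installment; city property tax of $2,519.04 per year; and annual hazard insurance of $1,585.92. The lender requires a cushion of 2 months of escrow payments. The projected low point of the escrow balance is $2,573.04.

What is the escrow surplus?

$527.34

Ground rent: $1,724.88 per year
School district tax: $3,222.18 × 2 = $6,444.36 per year
City property tax: $2,519.04 per year
Hazard insurance: $1,585.92 per year
Total annual escrow = $1,724.88 + $6,444.36 + $2,519.04 + $1,585.92 = $12,274.20
Base monthly escrow = $12,274.20 ÷ 12 = $1,022.85
Cushion = 2 × $1,022.85 = $2,045.70
Surplus = $2,573.04 − $2,045.70 = $527.34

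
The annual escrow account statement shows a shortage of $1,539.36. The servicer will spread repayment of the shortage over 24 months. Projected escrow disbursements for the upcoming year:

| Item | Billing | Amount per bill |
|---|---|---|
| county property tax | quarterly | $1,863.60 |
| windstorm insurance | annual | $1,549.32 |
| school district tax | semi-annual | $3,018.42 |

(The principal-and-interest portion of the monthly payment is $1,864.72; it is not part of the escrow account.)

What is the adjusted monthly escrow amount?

$1,317.52

County property tax: $1,863.60 × 4 = $7,454.40 per year
Windstorm insurance: $1,549.32 per year
School district tax: $3,018.42 × 2 = $6,036.84 per year
Yearly total = $7,454.40 + $1,549.32 + $6,036.84 = $15,040.56
Base monthly escrow = $15,040.56 / 12 = $1,253.38
Shortage per month = $1,539.36 ÷ 24 = $64.14
New monthly escrow = $1,253.38 + $64.14 = $1,317.52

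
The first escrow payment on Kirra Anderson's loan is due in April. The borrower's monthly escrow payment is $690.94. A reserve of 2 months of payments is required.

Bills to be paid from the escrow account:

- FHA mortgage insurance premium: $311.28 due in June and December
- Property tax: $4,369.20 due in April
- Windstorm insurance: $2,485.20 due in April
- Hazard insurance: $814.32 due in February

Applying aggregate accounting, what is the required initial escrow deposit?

$7,545.34

Cushion = 2 × $690.94 = $1,381.88
Trial balance (start $0, +$690.94 each month, − disbursements):
  Apr: +$690.94 − $6,854.40 → -$6,163.46
  May: +$690.94 → -$5,472.52
  Jun: +$690.94 − $311.28 → -$5,092.86
  Jul: +$690.94 → -$4,401.92
  Aug: +$690.94 → -$3,710.98
  Sep: +$690.94 → -$3,020.04
  Oct: +$690.94 → -$2,329.10
  Nov: +$690.94 → -$1,638.16
  Dec: +$690.94 − $311.28 → -$1,258.50
  Jan: +$690.94 → -$567.56
  Feb: +$690.94 − $814.32 → -$690.94
  Mar: +$690.94 → $0.00
Lowest trial balance = -$6,163.46 (Apr)
Initial deposit = cushion − low point = $1,381.88 − (-$6,163.46) = $7,545.34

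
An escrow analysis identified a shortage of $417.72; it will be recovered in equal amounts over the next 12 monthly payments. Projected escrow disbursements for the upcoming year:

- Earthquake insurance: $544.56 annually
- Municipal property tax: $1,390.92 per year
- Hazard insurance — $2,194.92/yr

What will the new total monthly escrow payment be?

Earthquake insurance = $544.56 per year
Municipal property tax = $1,390.92 per year
Hazard insurance = $2,194.92 per year
Combined annual = $544.56 + $1,390.92 + $2,194.92 = $4,130.40
Monthly escrow = $4,130.40 ÷ 12 = $344.20
Monthly shortage recovery: $417.72 ÷ 12 = $34.81
Adjusted monthly = $344.20 + $34.81 = $379.01

$379.01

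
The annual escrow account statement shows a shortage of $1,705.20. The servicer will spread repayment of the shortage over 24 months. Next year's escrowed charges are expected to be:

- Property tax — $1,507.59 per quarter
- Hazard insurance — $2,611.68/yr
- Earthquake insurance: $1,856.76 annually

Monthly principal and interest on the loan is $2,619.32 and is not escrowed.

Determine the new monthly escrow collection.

$945.95

Property tax: $1,507.59 × 4 = $6,030.36
Hazard insurance: $2,611.68
Earthquake insurance: $1,856.76
Total annual escrow = $6,030.36 + $2,611.68 + $1,856.76 = $10,498.80
Monthly = $10,498.80 ÷ 12 = $874.90
Monthly shortage recovery: $1,705.20 / 24 = $71.05
New monthly escrow = $874.90 + $71.05 = $945.95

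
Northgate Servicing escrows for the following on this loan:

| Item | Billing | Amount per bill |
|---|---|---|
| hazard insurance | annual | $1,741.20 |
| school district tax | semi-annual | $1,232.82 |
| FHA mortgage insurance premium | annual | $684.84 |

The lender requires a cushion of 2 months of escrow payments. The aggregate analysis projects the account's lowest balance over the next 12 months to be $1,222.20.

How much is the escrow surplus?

$406.92

Hazard insurance: $1,741.20 per year
School district tax: $1,232.82 × 2 = $2,465.64 per year
FHA mortgage insurance premium: $684.84 per year
Total annual escrow = $4,891.68
Per month = $4,891.68 ÷ 12 = $407.64
Required reserve = 2 × $407.64 = $815.28
Excess over cushion: $1,222.20 − $815.28 = $406.92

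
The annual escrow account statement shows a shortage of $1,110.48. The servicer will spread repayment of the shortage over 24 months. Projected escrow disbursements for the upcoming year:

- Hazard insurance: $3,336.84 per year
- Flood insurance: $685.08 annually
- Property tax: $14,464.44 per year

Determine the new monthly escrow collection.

Hazard insurance = $3,336.84/yr
Flood insurance = $685.08/yr
Property tax = $14,464.44/yr
Total annual escrow = $3,336.84 + $685.08 + $14,464.44 = $18,486.36
Monthly = $18,486.36 ÷ 12 = $1,540.53
Monthly shortage recovery: $1,110.48 / 24 = $46.27
Adjusted monthly = $1,540.53 + $46.27 = $1,586.80

$1,586.80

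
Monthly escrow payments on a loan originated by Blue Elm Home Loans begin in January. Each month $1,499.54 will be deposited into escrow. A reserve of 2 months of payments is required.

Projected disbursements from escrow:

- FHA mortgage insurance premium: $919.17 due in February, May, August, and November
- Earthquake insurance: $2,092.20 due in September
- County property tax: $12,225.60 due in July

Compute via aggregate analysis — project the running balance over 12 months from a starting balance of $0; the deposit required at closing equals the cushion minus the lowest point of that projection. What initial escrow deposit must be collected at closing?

$6,578.53

Cushion = 2 × $1,499.54 = $2,999.08
Trial balance (start $0, +$1,499.54 each month, − disbursements):
  Jan: +$1,499.54 → $1,499.54
  Feb: +$1,499.54 − $919.17 → $2,079.91
  Mar: +$1,499.54 → $3,579.45
  Apr: +$1,499.54 → $5,078.99
  May: +$1,499.54 − $919.17 → $5,659.36
  Jun: +$1,499.54 → $7,158.90
  Jul: +$1,499.54 − $12,225.60 → -$3,567.16
  Aug: +$1,499.54 − $919.17 → -$2,986.79
  Sep: +$1,499.54 − $2,092.20 → -$3,579.45
  Oct: +$1,499.54 → -$2,079.91
  Nov: +$1,499.54 − $919.17 → -$1,499.54
  Dec: +$1,499.54 → $0.00
Lowest trial balance = -$3,579.45 (Sep)
Initial deposit = cushion − low point = $2,999.08 − (-$3,579.45) = $6,578.53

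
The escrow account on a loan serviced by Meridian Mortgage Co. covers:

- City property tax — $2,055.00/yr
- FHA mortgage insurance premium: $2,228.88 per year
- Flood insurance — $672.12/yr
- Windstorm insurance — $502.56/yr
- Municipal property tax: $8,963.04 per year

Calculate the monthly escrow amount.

City property tax — $2,055.00 annually
FHA mortgage insurance premium — $2,228.88 annually
Flood insurance — $672.12 annually
Windstorm insurance — $502.56 annually
Municipal property tax — $8,963.04 annually
Yearly total = $14,421.60
Base monthly escrow = $14,421.60 ÷ 12 = $1,201.80

$1,201.80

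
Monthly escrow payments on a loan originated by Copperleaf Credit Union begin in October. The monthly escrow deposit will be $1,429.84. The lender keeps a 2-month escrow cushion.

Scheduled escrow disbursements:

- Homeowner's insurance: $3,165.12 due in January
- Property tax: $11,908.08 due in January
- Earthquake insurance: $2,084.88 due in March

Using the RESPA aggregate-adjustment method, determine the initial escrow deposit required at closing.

Cushion = 2 × $1,429.84 = $2,859.68
Trial balance (start $0, +$1,429.84 each month, − disbursements):
  Oct: +$1,429.84 → $1,429.84
  Nov: +$1,429.84 → $2,859.68
  Dec: +$1,429.84 → $4,289.52
  Jan: +$1,429.84 − $15,073.20 → -$9,353.84
  Feb: +$1,429.84 → -$7,924.00
  Mar: +$1,429.84 − $2,084.88 → -$8,579.04
  Apr: +$1,429.84 → -$7,149.20
  May: +$1,429.84 → -$5,719.36
  Jun: +$1,429.84 → -$4,289.52
  Jul: +$1,429.84 → -$2,859.68
  Aug: +$1,429.84 → -$1,429.84
  Sep: +$1,429.84 → $0.00
Lowest trial balance = -$9,353.84 (Jan)
Initial deposit = cushion − low point = $2,859.68 − (-$9,353.84) = $12,213.52

$12,213.52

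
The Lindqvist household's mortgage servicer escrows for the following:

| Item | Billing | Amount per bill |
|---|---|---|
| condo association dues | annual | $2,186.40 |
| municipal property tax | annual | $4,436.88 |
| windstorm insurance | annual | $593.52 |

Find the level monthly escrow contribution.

$601.40

Condo association dues — $2,186.40 per year
Municipal property tax — $4,436.88 per year
Windstorm insurance — $593.52 per year
Combined annual = $2,186.40 + $4,436.88 + $593.52 = $7,216.80
Monthly = $7,216.80 ÷ 12 = $601.40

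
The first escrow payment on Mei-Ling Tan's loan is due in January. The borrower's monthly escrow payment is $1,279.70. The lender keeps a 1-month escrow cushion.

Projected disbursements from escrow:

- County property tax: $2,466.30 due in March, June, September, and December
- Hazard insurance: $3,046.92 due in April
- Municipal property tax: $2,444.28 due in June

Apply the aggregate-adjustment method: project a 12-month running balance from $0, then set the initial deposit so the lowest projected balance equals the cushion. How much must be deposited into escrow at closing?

$4,025.30

Cushion = 1 × $1,279.70 = $1,279.70
Trial balance (start $0, +$1,279.70 each month, − disbursements):
  Jan: +$1,279.70 → $1,279.70
  Feb: +$1,279.70 → $2,559.40
  Mar: +$1,279.70 − $2,466.30 → $1,372.80
  Apr: +$1,279.70 − $3,046.92 → -$394.42
  May: +$1,279.70 → $885.28
  Jun: +$1,279.70 − $4,910.58 → -$2,745.60
  Jul: +$1,279.70 → -$1,465.90
  Aug: +$1,279.70 → -$186.20
  Sep: +$1,279.70 − $2,466.30 → -$1,372.80
  Oct: +$1,279.70 → -$93.10
  Nov: +$1,279.70 → $1,186.60
  Dec: +$1,279.70 − $2,466.30 → $0.00
Lowest trial balance = -$2,745.60 (Jun)
Initial deposit = cushion − low point = $1,279.70 − (-$2,745.60) = $4,025.30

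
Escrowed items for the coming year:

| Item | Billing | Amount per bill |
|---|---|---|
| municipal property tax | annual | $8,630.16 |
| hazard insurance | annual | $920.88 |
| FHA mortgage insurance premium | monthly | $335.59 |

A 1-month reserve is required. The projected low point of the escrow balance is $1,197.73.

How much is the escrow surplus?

Municipal property tax — $8,630.16
Hazard insurance — $920.88
FHA mortgage insurance premium — $335.59 × 12 = $4,027.08
Total per year = $13,578.12
Base monthly escrow = $13,578.12 / 12 = $1,131.51
Required reserve = 1 × $1,131.51 = $1,131.51
Surplus = $1,197.73 − $1,131.51 = $66.22

$66.22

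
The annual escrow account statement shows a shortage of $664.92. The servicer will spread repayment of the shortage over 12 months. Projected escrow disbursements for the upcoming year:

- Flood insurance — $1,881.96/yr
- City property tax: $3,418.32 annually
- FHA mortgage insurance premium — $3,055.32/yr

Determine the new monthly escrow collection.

Flood insurance: $1,881.96
City property tax: $3,418.32
FHA mortgage insurance premium: $3,055.32
Total annual escrow = $1,881.96 + $3,418.32 + $3,055.32 = $8,355.60
Per month = $8,355.60 ÷ 12 = $696.30
Shortage per month = $664.92 ÷ 12 = $55.41
New monthly escrow = $696.30 + $55.41 = $751.71

$751.71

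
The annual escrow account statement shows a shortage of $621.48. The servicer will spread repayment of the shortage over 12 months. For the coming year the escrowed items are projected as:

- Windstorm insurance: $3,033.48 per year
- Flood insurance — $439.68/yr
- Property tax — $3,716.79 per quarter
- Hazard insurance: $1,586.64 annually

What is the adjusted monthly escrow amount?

$1,712.37

Windstorm insurance = $3,033.48 per year
Flood insurance = $439.68 per year
Property tax = $3,716.79 × 4 = $14,867.16 per year
Hazard insurance = $1,586.64 per year
Total per year = $19,926.96
Per month = $19,926.96 / 12 = $1,660.58
Shortage per month = $621.48 / 12 = $51.79
Adjusted monthly = $1,660.58 + $51.79 = $1,712.37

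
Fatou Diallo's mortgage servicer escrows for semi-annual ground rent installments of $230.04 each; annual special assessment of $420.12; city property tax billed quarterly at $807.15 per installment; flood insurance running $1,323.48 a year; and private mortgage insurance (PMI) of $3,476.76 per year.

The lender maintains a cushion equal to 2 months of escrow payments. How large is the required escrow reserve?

$1,484.84

Ground rent — $230.04 × 2 = $460.08 annually
Special assessment — $420.12 annually
City property tax — $807.15 × 4 = $3,228.60 annually
Flood insurance — $1,323.48 annually
Private mortgage insurance (PMI) — $3,476.76 annually
Total per year = $460.08 + $420.12 + $3,228.60 + $1,323.48 + $3,476.76 = $8,909.04
Base monthly escrow = $8,909.04 / 12 = $742.42
Required cushion = 2 × $742.42 = $1,484.84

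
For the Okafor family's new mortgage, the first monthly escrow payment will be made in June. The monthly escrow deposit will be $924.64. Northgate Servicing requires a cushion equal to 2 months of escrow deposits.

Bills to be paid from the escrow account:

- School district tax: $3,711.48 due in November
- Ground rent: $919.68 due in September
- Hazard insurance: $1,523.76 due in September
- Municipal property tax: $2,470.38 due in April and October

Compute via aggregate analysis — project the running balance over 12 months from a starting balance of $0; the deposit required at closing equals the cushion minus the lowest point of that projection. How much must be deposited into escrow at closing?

$4,926.74

Cushion = 2 × $924.64 = $1,849.28
Trial balance (start $0, +$924.64 each month, − disbursements):
  Jun: +$924.64 → $924.64
  Jul: +$924.64 → $1,849.28
  Aug: +$924.64 → $2,773.92
  Sep: +$924.64 − $2,443.44 → $1,255.12
  Oct: +$924.64 − $2,470.38 → -$290.62
  Nov: +$924.64 − $3,711.48 → -$3,077.46
  Dec: +$924.64 → -$2,152.82
  Jan: +$924.64 → -$1,228.18
  Feb: +$924.64 → -$303.54
  Mar: +$924.64 → $621.10
  Apr: +$924.64 − $2,470.38 → -$924.64
  May: +$924.64 → $0.00
Lowest trial balance = -$3,077.46 (Nov)
Initial deposit = cushion − low point = $1,849.28 − (-$3,077.46) = $4,926.74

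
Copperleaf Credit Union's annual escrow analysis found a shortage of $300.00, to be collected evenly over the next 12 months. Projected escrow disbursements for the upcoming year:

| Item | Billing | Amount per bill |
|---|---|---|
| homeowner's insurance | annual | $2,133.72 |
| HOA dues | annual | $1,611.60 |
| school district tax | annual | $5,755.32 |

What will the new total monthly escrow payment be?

$816.72

Homeowner's insurance: $2,133.72
HOA dues: $1,611.60
School district tax: $5,755.32
Annual escrow total = $9,500.64
Base monthly escrow = $9,500.64 / 12 = $791.72
Shortage spread = $300.00 ÷ 12 = $25.00/mo
New monthly escrow = $791.72 + $25.00 = $816.72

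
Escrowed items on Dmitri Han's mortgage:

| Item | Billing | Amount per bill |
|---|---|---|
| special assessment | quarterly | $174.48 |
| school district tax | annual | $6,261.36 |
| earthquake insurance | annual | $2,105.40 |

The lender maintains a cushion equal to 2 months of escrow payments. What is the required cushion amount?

$1,510.78

Special assessment: $174.48 × 4 = $697.92 annually
School district tax: $6,261.36 annually
Earthquake insurance: $2,105.40 annually
Total annual escrow = $9,064.68
Per month = $9,064.68 ÷ 12 = $755.39
Cushion = 2 × $755.39 = $1,510.78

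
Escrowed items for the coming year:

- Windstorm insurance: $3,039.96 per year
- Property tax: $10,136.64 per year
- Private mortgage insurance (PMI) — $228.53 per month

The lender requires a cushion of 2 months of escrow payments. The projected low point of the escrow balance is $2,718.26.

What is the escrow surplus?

Windstorm insurance — $3,039.96
Property tax — $10,136.64
Private mortgage insurance (PMI) — $228.53 × 12 = $2,742.36
Annual escrow total = $15,918.96
Per month = $15,918.96 ÷ 12 = $1,326.58
Required cushion = 2 × $1,326.58 = $2,653.16
Surplus = $2,718.26 − $2,653.16 = $65.10

$65.10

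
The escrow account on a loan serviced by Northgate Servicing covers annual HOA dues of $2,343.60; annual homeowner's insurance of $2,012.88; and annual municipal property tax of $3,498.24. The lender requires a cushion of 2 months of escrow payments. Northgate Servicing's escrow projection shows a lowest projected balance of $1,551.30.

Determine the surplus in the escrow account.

$242.18

HOA dues: $2,343.60 annually
Homeowner's insurance: $2,012.88 annually
Municipal property tax: $3,498.24 annually
Total annual escrow = $2,343.60 + $2,012.88 + $3,498.24 = $7,854.72
Per month = $7,854.72 / 12 = $654.56
Cushion = 2 × $654.56 = $1,309.12
Surplus = $1,551.30 − $1,309.12 = $242.18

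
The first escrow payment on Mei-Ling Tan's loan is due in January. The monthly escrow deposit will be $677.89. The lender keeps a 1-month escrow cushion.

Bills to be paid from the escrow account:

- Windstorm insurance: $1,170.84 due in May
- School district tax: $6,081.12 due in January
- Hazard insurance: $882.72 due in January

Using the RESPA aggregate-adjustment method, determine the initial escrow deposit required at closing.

Cushion = 1 × $677.89 = $677.89
Trial balance (start $0, +$677.89 each month, − disbursements):
  Jan: +$677.89 − $6,963.84 → -$6,285.95
  Feb: +$677.89 → -$5,608.06
  Mar: +$677.89 → -$4,930.17
  Apr: +$677.89 → -$4,252.28
  May: +$677.89 − $1,170.84 → -$4,745.23
  Jun: +$677.89 → -$4,067.34
  Jul: +$677.89 → -$3,389.45
  Aug: +$677.89 → -$2,711.56
  Sep: +$677.89 → -$2,033.67
  Oct: +$677.89 → -$1,355.78
  Nov: +$677.89 → -$677.89
  Dec: +$677.89 → $0.00
Lowest trial balance = -$6,285.95 (Jan)
Initial deposit = cushion − low point = $677.89 − (-$6,285.95) = $6,963.84

$6,963.84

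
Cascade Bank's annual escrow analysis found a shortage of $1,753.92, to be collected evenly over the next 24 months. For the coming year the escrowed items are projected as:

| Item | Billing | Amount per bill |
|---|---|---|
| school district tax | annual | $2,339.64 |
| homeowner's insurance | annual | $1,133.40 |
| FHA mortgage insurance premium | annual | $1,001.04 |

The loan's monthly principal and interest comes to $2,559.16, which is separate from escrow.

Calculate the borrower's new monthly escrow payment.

School district tax = $2,339.64 per year
Homeowner's insurance = $1,133.40 per year
FHA mortgage insurance premium = $1,001.04 per year
Yearly total = $2,339.64 + $1,133.40 + $1,001.04 = $4,474.08
Monthly = $4,474.08 ÷ 12 = $372.84
Monthly shortage recovery: $1,753.92 ÷ 24 = $73.08
New monthly escrow = $372.84 + $73.08 = $445.92

$445.92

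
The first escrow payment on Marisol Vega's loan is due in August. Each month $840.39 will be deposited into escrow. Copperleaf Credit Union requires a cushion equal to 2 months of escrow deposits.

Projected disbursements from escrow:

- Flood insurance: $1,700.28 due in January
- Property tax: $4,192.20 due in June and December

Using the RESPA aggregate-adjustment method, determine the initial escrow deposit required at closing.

$2,530.92

Cushion = 2 × $840.39 = $1,680.78
Trial balance (start $0, +$840.39 each month, − disbursements):
  Aug: +$840.39 → $840.39
  Sep: +$840.39 → $1,680.78
  Oct: +$840.39 → $2,521.17
  Nov: +$840.39 → $3,361.56
  Dec: +$840.39 − $4,192.20 → $9.75
  Jan: +$840.39 − $1,700.28 → -$850.14
  Feb: +$840.39 → -$9.75
  Mar: +$840.39 → $830.64
  Apr: +$840.39 → $1,671.03
  May: +$840.39 → $2,511.42
  Jun: +$840.39 − $4,192.20 → -$840.39
  Jul: +$840.39 → $0.00
Lowest trial balance = -$850.14 (Jan)
Initial deposit = cushion − low point = $1,680.78 − (-$850.14) = $2,530.92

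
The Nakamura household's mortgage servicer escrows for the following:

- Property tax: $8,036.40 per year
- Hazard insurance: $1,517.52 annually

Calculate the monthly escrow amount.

Property tax = $8,036.40/yr
Hazard insurance = $1,517.52/yr
Yearly total = $8,036.40 + $1,517.52 = $9,553.92
Per month = $9,553.92 ÷ 12 = $796.16

$796.16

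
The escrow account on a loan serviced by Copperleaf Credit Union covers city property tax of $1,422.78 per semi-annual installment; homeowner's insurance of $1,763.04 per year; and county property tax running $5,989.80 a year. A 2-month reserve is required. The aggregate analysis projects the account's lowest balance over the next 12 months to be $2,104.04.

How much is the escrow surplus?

City property tax: $1,422.78 × 2 = $2,845.56 annually
Homeowner's insurance: $1,763.04 annually
County property tax: $5,989.80 annually
Annual escrow total = $2,845.56 + $1,763.04 + $5,989.80 = $10,598.40
Per month = $10,598.40 / 12 = $883.20
Required cushion = 2 × $883.20 = $1,766.40
Excess over cushion: $2,104.04 − $1,766.40 = $337.64

$337.64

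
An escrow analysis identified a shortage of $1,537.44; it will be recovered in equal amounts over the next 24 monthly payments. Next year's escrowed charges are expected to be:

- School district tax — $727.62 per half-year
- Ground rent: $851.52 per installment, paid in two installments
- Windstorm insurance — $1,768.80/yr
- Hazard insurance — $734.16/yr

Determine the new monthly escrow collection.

$535.83

School district tax: $727.62 × 2 = $1,455.24/yr
Ground rent: $851.52 × 2 = $1,703.04/yr
Windstorm insurance: $1,768.80/yr
Hazard insurance: $734.16/yr
Combined annual = $5,661.24
Monthly escrow = $5,661.24 ÷ 12 = $471.77
Monthly shortage recovery: $1,537.44 / 24 = $64.06
New monthly escrow = $471.77 + $64.06 = $535.83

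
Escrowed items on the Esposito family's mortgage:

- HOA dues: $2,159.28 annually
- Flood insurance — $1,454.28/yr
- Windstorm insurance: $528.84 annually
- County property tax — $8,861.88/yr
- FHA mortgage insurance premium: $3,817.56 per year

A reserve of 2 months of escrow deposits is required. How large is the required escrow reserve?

HOA dues: $2,159.28 annually
Flood insurance: $1,454.28 annually
Windstorm insurance: $528.84 annually
County property tax: $8,861.88 annually
FHA mortgage insurance premium: $3,817.56 annually
Annual escrow total = $2,159.28 + $1,454.28 + $528.84 + $8,861.88 + $3,817.56 = $16,821.84
Base monthly escrow = $16,821.84 ÷ 12 = $1,401.82
Cushion = 2 × $1,401.82 = $2,803.64

$2,803.64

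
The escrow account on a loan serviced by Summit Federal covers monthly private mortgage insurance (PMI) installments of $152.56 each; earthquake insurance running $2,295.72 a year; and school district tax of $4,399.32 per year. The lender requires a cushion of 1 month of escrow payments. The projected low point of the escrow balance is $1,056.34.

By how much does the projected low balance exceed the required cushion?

$345.86

Private mortgage insurance (PMI) = $152.56 × 12 = $1,830.72
Earthquake insurance = $2,295.72
School district tax = $4,399.32
Yearly total = $8,525.76
Per month = $8,525.76 / 12 = $710.48
Required cushion = 1 × $710.48 = $710.48
Excess over cushion: $1,056.34 − $710.48 = $345.86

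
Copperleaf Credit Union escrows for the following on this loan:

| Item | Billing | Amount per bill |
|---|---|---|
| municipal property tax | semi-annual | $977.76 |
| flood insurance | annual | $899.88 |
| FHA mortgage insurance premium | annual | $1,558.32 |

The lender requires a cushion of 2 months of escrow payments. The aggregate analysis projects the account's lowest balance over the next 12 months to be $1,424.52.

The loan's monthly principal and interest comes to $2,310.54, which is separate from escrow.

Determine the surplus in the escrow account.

$688.90

Municipal property tax: $977.76 × 2 = $1,955.52 annually
Flood insurance: $899.88 annually
FHA mortgage insurance premium: $1,558.32 annually
Yearly total = $1,955.52 + $899.88 + $1,558.32 = $4,413.72
Per month = $4,413.72 / 12 = $367.81
Required cushion = 2 × $367.81 = $735.62
Excess over cushion: $1,424.52 − $735.62 = $688.90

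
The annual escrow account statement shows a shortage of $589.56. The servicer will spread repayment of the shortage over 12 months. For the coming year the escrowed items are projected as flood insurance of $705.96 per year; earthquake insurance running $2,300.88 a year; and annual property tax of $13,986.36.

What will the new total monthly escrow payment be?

$1,465.23

Flood insurance = $705.96/yr
Earthquake insurance = $2,300.88/yr
Property tax = $13,986.36/yr
Yearly total = $16,993.20
Monthly = $16,993.20 / 12 = $1,416.10
Shortage per month = $589.56 / 12 = $49.13
Adjusted monthly = $1,416.10 + $49.13 = $1,465.23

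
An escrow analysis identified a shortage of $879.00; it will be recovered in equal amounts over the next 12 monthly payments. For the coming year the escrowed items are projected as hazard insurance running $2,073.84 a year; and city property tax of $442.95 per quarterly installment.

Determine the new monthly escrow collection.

Hazard insurance = $2,073.84 annually
City property tax = $442.95 × 4 = $1,771.80 annually
Total per year = $3,845.64
Base monthly escrow = $3,845.64 ÷ 12 = $320.47
Shortage per month = $879.00 / 12 = $73.25
Adjusted monthly = $320.47 + $73.25 = $393.72

$393.72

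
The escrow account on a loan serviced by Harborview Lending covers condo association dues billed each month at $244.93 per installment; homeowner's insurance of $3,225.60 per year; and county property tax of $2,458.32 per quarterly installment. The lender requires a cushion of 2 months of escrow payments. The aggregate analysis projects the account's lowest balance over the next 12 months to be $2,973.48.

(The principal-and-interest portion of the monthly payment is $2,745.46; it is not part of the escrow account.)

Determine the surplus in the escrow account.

$307.14

Condo association dues: $244.93 × 12 = $2,939.16
Homeowner's insurance: $3,225.60
County property tax: $2,458.32 × 4 = $9,833.28
Total annual escrow = $15,998.04
Monthly escrow = $15,998.04 ÷ 12 = $1,333.17
Cushion = 2 × $1,333.17 = $2,666.34
Excess over cushion: $2,973.48 − $2,666.34 = $307.14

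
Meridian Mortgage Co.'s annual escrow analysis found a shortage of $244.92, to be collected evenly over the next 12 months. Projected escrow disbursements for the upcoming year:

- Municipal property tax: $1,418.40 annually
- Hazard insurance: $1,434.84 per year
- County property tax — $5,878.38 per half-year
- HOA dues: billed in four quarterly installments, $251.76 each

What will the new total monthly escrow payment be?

$1,321.83

Municipal property tax: $1,418.40 per year
Hazard insurance: $1,434.84 per year
County property tax: $5,878.38 × 2 = $11,756.76 per year
HOA dues: $251.76 × 4 = $1,007.04 per year
Combined annual = $15,617.04
Base monthly escrow = $15,617.04 / 12 = $1,301.42
Shortage spread = $244.92 / 12 = $20.41/mo
New monthly escrow = $1,301.42 + $20.41 = $1,321.83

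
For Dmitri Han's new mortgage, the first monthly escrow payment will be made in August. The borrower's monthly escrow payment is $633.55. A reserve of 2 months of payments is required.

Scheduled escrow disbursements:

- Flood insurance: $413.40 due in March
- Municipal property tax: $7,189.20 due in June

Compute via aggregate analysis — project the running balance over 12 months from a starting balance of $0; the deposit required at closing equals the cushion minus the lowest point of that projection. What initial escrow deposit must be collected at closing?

$1,900.65

Cushion = 2 × $633.55 = $1,267.10
Trial balance (start $0, +$633.55 each month, − disbursements):
  Aug: +$633.55 → $633.55
  Sep: +$633.55 → $1,267.10
  Oct: +$633.55 → $1,900.65
  Nov: +$633.55 → $2,534.20
  Dec: +$633.55 → $3,167.75
  Jan: +$633.55 → $3,801.30
  Feb: +$633.55 → $4,434.85
  Mar: +$633.55 − $413.40 → $4,655.00
  Apr: +$633.55 → $5,288.55
  May: +$633.55 → $5,922.10
  Jun: +$633.55 − $7,189.20 → -$633.55
  Jul: +$633.55 → $0.00
Lowest trial balance = -$633.55 (Jun)
Initial deposit = cushion − low point = $1,267.10 − (-$633.55) = $1,900.65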